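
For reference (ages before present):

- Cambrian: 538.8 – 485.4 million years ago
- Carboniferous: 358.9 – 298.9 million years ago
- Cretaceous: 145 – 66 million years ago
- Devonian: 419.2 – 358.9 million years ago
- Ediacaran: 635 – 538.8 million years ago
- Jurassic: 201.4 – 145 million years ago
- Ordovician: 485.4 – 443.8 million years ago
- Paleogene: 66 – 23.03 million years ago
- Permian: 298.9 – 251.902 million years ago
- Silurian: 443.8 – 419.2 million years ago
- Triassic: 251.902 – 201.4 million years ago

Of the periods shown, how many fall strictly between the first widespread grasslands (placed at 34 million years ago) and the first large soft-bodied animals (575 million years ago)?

The older date is 575 Ma and the younger is 34 Ma.
Periods with start < 575 and end > 34 Ma: Cambrian (538.8–485.4), Ordovician (485.4–443.8), Silurian (443.8–419.2), Devonian (419.2–358.9), Carboniferous (358.9–298.9), Permian (298.9–251.902), Triassic (251.902–201.4), Jurassic (201.4–145), Cretaceous (145–66).
That is 9 complete periods.

9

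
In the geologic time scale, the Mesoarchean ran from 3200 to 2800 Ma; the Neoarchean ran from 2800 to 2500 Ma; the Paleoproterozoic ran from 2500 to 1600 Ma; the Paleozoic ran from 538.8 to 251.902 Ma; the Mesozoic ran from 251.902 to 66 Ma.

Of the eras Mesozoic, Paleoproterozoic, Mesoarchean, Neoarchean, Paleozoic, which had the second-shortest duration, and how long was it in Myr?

Paleozoic, 286.898 million years

Start − end for each: Mesozoic 251.902 − 66 = 185.902; Paleoproterozoic 2500 − 1600 = 900; Mesoarchean 3200 − 2800 = 400; Neoarchean 2800 − 2500 = 300; Paleozoic 538.8 − 251.902 = 286.898.
Ranking these from shortest: Mesozoic < Paleozoic < Neoarchean < Mesoarchean < Paleoproterozoic.
Position 2 in that ranking is Paleozoic, which lasted 286.898 Myr.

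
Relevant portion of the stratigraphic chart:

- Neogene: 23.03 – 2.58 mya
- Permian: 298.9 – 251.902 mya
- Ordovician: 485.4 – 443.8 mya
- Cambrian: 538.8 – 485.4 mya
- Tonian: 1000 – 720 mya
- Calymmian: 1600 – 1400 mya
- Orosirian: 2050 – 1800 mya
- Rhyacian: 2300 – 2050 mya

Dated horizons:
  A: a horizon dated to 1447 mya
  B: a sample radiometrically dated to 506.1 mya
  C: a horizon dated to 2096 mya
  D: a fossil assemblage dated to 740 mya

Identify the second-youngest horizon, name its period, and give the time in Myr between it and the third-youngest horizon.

D, in the Tonian; 707 million years to A

Sorted youngest-first by Ma: B (506.1), D (740), A (1447), C (2096).
The second youngest is D at 740 Ma, which lies in 1000–720 Ma: the Tonian.
The third youngest is A at 1447 Ma; separation = |740 − 1447| = 707 Myr.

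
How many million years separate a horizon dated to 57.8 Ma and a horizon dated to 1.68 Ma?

57.8 − 1.68 = 56.12 million years.

56.12 million years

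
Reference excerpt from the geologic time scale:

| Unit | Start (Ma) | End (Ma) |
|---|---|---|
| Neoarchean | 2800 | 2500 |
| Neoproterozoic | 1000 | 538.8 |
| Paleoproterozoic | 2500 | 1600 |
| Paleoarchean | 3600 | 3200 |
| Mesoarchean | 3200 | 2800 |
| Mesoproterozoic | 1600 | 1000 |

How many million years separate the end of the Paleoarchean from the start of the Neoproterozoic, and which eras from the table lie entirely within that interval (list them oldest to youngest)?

End of Paleoarchean = 3200 Ma; start of Neoproterozoic = 1000 Ma.
Gap = 3200 − 1000 = 2200 Myr.
Eras wholly inside 3200–1000 Ma: Mesoarchean (3200–2800), Neoarchean (2800–2500), Paleoproterozoic (2500–1600), Mesoproterozoic (1600–1000).

2200 million years; Mesoarchean, Neoarchean, Paleoproterozoic, Mesoproterozoic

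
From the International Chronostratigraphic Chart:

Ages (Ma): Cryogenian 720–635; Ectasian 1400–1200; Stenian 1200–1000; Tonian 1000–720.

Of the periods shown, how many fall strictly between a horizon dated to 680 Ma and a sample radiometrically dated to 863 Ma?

Checking each listed span, none has both start < 863 Ma and end > 680 Ma — every period straddles one of the two dates or lies outside them — so the count is 0.

0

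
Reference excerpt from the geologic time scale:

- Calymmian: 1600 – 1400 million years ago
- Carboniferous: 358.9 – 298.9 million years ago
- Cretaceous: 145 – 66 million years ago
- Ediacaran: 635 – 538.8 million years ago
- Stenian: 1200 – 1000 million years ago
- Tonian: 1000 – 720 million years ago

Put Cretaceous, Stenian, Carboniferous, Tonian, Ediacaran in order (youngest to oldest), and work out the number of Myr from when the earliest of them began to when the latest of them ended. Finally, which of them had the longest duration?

Cretaceous → Carboniferous → Ediacaran → Tonian → Stenian; total span 1134 Myr; longest is Tonian

Start ages (Ma): Stenian 1200, Tonian 1000, Ediacaran 635, Carboniferous 358.9, Cretaceous 145.
Ordered youngest to oldest: Cretaceous, Carboniferous, Ediacaran, Tonian, Stenian.
Span = 1200 − 66 = 1134 Myr.
Durations: Cretaceous 79, Tonian 280, Stenian 200, Carboniferous 60, Ediacaran 96.2 → longest is Tonian (280 Myr).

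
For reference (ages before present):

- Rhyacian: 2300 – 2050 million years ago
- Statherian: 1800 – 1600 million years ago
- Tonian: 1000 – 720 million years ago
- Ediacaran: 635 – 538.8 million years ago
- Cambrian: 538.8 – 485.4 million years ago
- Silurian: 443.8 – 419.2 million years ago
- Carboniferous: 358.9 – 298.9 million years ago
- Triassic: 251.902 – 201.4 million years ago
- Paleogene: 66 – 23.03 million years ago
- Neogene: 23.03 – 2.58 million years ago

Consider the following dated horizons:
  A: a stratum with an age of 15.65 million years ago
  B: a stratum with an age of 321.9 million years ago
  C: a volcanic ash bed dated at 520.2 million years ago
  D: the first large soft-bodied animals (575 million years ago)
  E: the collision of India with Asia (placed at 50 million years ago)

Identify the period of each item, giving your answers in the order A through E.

A — Neogene; B — Carboniferous; C — Cambrian; D — Ediacaran; E — Paleogene

A: 15.65 Ma lies in 23.03–2.58 Ma, so Neogene.
B: 321.9 Ma lies in 358.9–298.9 Ma, so Carboniferous.
C: 520.2 Ma lies in 538.8–485.4 Ma, so Cambrian.
D: 575 Ma lies in 635–538.8 Ma, so Ediacaran.
E: 50 Ma lies in 66–23.03 Ma, so Paleogene.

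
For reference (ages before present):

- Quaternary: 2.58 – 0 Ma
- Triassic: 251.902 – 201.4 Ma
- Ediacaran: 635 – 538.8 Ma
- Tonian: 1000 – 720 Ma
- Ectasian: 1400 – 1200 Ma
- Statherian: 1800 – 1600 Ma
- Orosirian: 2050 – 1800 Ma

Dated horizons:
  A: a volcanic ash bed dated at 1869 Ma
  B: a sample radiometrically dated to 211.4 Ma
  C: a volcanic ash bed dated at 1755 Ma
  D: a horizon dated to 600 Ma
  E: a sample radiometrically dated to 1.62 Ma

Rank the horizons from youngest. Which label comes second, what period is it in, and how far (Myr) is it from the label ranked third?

B, in the Triassic; 388.6 million years to D

Smaller Ma means younger, so youngest first: E 1.62 < B 211.4 < D 600 < C 1755 < A 1869.
Counting 2 along gives B (211.4 Ma); the excerpt puts that inside the Triassic, 251.902–201.4 Ma.
Next in line is D (600 Ma), and 600 − 211.4 = 388.6 Myr.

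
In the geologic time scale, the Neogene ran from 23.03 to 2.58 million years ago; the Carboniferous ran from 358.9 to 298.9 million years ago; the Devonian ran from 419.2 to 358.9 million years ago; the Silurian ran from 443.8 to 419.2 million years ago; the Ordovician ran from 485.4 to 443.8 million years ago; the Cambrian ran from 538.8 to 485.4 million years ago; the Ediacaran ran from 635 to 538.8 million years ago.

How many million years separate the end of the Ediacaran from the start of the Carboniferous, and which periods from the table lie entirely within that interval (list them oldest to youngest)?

End of Ediacaran = 538.8 Ma; start of Carboniferous = 358.9 Ma.
Gap = 538.8 − 358.9 = 179.9 Myr.
Periods wholly inside 538.8–358.9 Ma: Cambrian (538.8–485.4), Ordovician (485.4–443.8), Silurian (443.8–419.2), Devonian (419.2–358.9).

179.9 million years; Cambrian, Ordovician, Silurian, Devonian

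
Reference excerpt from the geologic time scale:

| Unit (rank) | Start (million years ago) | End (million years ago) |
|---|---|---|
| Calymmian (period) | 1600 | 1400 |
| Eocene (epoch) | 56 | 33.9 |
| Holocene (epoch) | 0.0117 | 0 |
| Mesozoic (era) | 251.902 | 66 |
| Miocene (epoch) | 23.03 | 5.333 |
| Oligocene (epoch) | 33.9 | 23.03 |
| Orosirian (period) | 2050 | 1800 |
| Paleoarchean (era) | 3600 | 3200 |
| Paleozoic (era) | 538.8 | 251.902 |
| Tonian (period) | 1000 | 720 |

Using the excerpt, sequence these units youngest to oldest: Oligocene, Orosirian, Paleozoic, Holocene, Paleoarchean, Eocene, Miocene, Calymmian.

The oldest of these is Paleoarchean (starts 3600 Ma) and the youngest is Holocene (ends 0 Ma).
In between, by decreasing start age: Orosirian (2050), Calymmian (1600), Paleozoic (538.8), Eocene (56), Oligocene (33.9), Miocene (23.03).
Listing youngest first means reversing that sequence.

Holocene, Miocene, Oligocene, Eocene, Paleozoic, Calymmian, Orosirian, Paleoarchean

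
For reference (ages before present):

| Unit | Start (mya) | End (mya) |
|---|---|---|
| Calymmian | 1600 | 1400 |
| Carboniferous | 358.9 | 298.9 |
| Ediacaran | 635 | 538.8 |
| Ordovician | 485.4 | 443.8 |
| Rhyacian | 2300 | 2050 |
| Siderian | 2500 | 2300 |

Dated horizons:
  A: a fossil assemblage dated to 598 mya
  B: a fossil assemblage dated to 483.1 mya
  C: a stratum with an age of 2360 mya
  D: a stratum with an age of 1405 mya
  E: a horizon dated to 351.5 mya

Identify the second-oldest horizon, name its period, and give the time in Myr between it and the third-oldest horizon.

D, in the Calymmian; 807 million years to A

Larger Ma means older, so oldest first: C 2360 > D 1405 > A 598 > B 483.1 > E 351.5.
Counting 2 along gives D (1405 Ma); the excerpt puts that inside the Calymmian, 1600–1400 Ma.
Next in line is A (598 Ma), and 1405 − 598 = 807 Myr.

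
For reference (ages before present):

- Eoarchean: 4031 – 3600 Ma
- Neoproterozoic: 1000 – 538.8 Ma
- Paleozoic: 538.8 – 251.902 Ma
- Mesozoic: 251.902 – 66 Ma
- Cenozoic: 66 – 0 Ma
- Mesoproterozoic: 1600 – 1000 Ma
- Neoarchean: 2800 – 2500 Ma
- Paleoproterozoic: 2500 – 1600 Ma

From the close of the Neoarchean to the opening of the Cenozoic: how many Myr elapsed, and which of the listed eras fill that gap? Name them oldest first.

2434 million years; Paleoproterozoic, Mesoproterozoic, Neoproterozoic, Paleozoic, Mesozoic

The Neoarchean closes at 2500 Ma and the Cenozoic opens at 66 Ma, so the interval is 2500 − 66 = 2434 Myr.
An era fits inside if it starts at or after 2500 Ma and ends at or before 66 Ma; oldest first that gives Paleoproterozoic, Mesoproterozoic, Neoproterozoic, Paleozoic, Mesozoic.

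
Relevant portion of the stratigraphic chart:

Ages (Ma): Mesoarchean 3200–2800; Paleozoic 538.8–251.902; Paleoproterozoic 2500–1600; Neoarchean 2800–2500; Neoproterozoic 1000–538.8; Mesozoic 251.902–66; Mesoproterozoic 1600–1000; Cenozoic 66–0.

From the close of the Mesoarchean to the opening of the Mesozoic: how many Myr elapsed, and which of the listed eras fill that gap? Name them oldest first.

2548.098 million years; Neoarchean, Paleoproterozoic, Mesoproterozoic, Neoproterozoic, Paleozoic

End of Mesoarchean = 2800 Ma; start of Mesozoic = 251.902 Ma.
Gap = 2800 − 251.902 = 2548.098 Myr.
Eras wholly inside 2800–251.902 Ma: Neoarchean (2800–2500), Paleoproterozoic (2500–1600), Mesoproterozoic (1600–1000), Neoproterozoic (1000–538.8), Paleozoic (538.8–251.902).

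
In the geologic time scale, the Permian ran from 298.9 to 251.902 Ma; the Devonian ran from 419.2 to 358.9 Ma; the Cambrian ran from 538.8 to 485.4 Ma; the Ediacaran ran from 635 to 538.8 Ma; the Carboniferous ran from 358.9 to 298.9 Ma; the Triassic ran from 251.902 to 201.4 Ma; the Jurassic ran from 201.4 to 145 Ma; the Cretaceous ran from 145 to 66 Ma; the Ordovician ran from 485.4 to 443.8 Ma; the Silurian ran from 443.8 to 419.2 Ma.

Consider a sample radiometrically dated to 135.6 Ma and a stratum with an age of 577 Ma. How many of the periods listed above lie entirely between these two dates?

577 Ma sits inside the Ediacaran (635–538.8) and 135.6 Ma inside the Cretaceous (145–66); neither of those is wholly between the two dates.
The listed periods lying completely between them are Cambrian, Ordovician, Silurian, Devonian, Carboniferous, Permian, Triassic, Jurassic — 8 in all.

8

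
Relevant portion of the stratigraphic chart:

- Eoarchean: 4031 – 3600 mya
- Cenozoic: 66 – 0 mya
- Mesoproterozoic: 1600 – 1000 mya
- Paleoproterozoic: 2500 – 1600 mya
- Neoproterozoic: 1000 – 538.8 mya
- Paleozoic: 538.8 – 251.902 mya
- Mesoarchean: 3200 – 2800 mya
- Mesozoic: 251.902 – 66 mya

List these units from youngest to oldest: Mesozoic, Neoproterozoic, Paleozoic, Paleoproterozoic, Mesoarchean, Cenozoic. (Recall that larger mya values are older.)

Cenozoic, Mesozoic, Paleozoic, Neoproterozoic, Paleoproterozoic, Mesoarchean

Read off each span (Ma): Mesozoic 251.902–66; Neoproterozoic 1000–538.8; Paleozoic 538.8–251.902; Paleoproterozoic 2500–1600; Mesoarchean 3200–2800; Cenozoic 66–0.
Larger Ma is older, so oldest→youngest is Mesoarchean, Paleoproterozoic, Neoproterozoic, Paleozoic, Mesozoic, Cenozoic; reverse it for youngest→oldest.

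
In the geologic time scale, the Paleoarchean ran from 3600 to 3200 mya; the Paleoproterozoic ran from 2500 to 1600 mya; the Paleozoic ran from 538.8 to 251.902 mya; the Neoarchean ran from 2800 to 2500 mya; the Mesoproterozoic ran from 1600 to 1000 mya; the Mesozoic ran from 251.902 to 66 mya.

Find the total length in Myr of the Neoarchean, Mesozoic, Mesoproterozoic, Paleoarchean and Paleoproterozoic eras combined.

2385.902 million years

Each duration: Neoarchean = 300; Mesozoic = 185.902; Mesoproterozoic = 600; Paleoarchean = 400; Paleoproterozoic = 900.
Sum: 300 + 185.902 + 600 + 400 + 900 = 2385.902 Myr.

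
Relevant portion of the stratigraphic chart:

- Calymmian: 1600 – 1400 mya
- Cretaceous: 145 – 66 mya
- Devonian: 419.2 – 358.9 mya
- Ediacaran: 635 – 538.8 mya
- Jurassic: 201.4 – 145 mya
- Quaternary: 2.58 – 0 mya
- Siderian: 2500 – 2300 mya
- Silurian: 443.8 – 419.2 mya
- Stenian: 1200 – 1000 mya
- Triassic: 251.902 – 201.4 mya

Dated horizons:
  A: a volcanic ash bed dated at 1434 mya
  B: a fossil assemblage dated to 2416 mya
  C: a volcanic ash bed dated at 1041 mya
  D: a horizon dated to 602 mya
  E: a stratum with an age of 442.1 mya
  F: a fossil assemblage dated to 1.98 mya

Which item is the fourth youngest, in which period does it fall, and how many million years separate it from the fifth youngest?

C, in the Stenian; 393 million years to A

Sorted youngest-first by Ma: F (1.98), E (442.1), D (602), C (1041), A (1434), B (2416).
The fourth youngest is C at 1041 Ma, which lies in 1200–1000 Ma: the Stenian.
The fifth youngest is A at 1434 Ma; separation = |1041 − 1434| = 393 Myr.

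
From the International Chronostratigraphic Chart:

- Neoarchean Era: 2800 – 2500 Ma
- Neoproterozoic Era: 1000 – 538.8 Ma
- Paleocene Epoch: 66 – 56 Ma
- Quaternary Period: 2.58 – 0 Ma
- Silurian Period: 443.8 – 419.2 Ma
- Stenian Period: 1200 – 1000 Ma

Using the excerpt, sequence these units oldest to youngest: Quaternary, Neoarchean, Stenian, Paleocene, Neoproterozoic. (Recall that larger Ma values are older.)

Neoarchean → Stenian → Neoproterozoic → Paleocene → Quaternary

Read off each span (Ma): Quaternary 2.58–0; Neoarchean 2800–2500; Stenian 1200–1000; Paleocene 66–56; Neoproterozoic 1000–538.8.
Larger Ma is older, so oldest→youngest is Neoarchean, Stenian, Neoproterozoic, Paleocene, Quaternary.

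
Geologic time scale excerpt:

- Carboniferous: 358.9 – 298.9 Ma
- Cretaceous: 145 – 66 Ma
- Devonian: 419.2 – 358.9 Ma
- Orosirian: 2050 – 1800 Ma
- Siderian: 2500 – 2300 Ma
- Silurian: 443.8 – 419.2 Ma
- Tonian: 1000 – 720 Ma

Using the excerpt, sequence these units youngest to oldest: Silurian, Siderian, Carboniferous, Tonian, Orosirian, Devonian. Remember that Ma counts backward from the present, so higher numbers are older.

Carboniferous, Devonian, Silurian, Tonian, Orosirian, Siderian

Read off each span (Ma): Silurian 443.8–419.2; Siderian 2500–2300; Carboniferous 358.9–298.9; Tonian 1000–720; Orosirian 2050–1800; Devonian 419.2–358.9.
Larger Ma is older, so oldest→youngest is Siderian, Orosirian, Tonian, Silurian, Devonian, Carboniferous; reverse it for youngest→oldest.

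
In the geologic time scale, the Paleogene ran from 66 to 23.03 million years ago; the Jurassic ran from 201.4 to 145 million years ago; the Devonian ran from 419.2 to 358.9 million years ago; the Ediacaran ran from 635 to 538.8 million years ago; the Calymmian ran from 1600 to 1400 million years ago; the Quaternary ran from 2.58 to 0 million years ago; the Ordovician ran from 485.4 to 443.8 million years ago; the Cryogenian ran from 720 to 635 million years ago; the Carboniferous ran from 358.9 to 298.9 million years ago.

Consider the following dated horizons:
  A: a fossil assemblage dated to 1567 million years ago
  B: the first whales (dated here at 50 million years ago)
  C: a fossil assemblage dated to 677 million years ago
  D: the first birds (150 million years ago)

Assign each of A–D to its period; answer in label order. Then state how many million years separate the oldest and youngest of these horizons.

Match each age against the start–end ranges in the excerpt: A = 1567 Ma → Calymmian (1600–1400); B = 50 Ma → Paleogene (66–23.03); C = 677 Ma → Cryogenian (720–635); D = 150 Ma → Jurassic (201.4–145).
The largest age is 1567 Ma and the smallest is 50 Ma; their difference is 1517 Myr.

A — Calymmian; B — Paleogene; C — Cryogenian; D — Jurassic; span 1517 million years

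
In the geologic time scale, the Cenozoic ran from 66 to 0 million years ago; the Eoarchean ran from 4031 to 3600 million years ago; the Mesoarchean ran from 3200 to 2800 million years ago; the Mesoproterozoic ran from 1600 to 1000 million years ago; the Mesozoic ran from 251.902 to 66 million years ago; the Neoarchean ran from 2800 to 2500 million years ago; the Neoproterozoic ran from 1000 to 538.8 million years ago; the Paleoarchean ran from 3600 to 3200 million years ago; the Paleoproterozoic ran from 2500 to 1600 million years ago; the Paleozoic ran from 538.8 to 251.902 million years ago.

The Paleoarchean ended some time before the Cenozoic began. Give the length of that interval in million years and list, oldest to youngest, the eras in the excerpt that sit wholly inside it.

3134 million years; Mesoarchean, Neoarchean, Paleoproterozoic, Mesoproterozoic, Neoproterozoic, Paleozoic, Mesozoic

End of Paleoarchean = 3200 Ma; start of Cenozoic = 66 Ma.
Gap = 3200 − 66 = 3134 Myr.
Eras wholly inside 3200–66 Ma: Mesoarchean (3200–2800), Neoarchean (2800–2500), Paleoproterozoic (2500–1600), Mesoproterozoic (1600–1000), Neoproterozoic (1000–538.8), Paleozoic (538.8–251.902), Mesozoic (251.902–66).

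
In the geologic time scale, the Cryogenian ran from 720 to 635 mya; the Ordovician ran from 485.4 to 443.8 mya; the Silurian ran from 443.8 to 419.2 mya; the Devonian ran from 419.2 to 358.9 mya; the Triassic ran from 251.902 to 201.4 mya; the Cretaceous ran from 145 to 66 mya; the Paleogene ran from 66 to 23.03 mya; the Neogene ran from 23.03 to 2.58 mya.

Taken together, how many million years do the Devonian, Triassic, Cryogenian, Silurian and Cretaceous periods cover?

Duration is start − end for each: (419.2 − 358.9) + (251.902 − 201.4) + (720 − 635) + (443.8 − 419.2) + (145 − 66).
That is 60.3 + 50.502 + 85 + 24.6 + 79, which totals 299.402 million years.

299.402 million years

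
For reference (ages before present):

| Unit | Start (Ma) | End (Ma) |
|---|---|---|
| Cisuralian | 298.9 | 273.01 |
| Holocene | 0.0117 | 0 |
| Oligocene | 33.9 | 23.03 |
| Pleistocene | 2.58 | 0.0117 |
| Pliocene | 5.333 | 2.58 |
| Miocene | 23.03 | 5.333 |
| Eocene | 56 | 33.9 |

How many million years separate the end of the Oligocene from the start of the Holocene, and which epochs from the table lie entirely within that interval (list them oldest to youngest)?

End of Oligocene = 23.03 Ma; start of Holocene = 0.0117 Ma.
Gap = 23.03 − 0.0117 = 23.0183 Myr.
Epochs wholly inside 23.03–0.0117 Ma: Miocene (23.03–5.333), Pliocene (5.333–2.58), Pleistocene (2.58–0.0117).

23.0183 million years; Miocene, Pliocene, Pleistocene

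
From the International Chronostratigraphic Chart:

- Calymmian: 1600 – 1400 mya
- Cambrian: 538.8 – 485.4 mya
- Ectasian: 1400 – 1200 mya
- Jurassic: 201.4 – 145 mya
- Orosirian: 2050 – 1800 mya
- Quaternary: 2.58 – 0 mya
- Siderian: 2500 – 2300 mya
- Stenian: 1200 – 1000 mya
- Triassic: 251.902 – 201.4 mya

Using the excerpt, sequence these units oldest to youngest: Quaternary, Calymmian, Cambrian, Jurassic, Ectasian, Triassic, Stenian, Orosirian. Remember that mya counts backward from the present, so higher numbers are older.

Read off each span (Ma): Quaternary 2.58–0; Calymmian 1600–1400; Cambrian 538.8–485.4; Jurassic 201.4–145; Ectasian 1400–1200; Triassic 251.902–201.4; Stenian 1200–1000; Orosirian 2050–1800.
Larger Ma is older, so oldest→youngest is Orosirian, Calymmian, Ectasian, Stenian, Cambrian, Triassic, Jurassic, Quaternary.

Orosirian, Calymmian, Ectasian, Stenian, Cambrian, Triassic, Jurassic, Quaternary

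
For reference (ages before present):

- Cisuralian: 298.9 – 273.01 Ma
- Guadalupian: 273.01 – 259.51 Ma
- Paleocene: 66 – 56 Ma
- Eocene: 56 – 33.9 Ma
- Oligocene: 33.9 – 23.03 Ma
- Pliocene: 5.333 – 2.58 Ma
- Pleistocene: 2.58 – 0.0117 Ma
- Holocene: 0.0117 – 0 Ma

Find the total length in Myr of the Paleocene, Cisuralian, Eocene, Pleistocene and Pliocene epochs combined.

Each duration: Paleocene = 10; Cisuralian = 25.89; Eocene = 22.1; Pleistocene = 2.5683; Pliocene = 2.753.
Sum: 10 + 25.89 + 22.1 + 2.5683 + 2.753 = 63.3113 Myr.

63.3113 million years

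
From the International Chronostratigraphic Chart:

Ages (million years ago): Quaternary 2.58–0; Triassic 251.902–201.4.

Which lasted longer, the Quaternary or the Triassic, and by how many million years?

Triassic, by 47.922 million years

Quaternary: 2.58 − 0 = 2.58 Myr.
Triassic: 251.902 − 201.4 = 50.502 Myr.
Difference: 50.502 − 2.58 = 47.922 Myr, so the Triassic was longer.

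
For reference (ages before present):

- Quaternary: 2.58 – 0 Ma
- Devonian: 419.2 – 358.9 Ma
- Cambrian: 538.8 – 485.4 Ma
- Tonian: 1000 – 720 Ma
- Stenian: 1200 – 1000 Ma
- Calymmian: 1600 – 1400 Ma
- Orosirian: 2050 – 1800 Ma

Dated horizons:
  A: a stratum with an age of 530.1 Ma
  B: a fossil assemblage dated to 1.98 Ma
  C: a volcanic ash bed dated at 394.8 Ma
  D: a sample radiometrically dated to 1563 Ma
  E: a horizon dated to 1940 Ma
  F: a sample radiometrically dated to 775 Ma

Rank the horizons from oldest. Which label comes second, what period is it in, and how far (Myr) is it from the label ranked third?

D, in the Calymmian; 788 million years to F

Sorted oldest-first by Ma: E (1940), D (1563), F (775), A (530.1), C (394.8), B (1.98).
The second oldest is D at 1563 Ma, which lies in 1600–1400 Ma: the Calymmian.
The third oldest is F at 775 Ma; separation = |1563 − 775| = 788 Myr.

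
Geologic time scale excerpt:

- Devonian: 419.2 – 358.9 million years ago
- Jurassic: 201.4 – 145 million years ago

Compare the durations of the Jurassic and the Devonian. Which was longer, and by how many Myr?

Jurassic: 201.4 − 145 = 56.4 Myr.
Devonian: 419.2 − 358.9 = 60.3 Myr.
Difference: 60.3 − 56.4 = 3.9 Myr, so the Devonian was longer.

Devonian, by 3.9 million years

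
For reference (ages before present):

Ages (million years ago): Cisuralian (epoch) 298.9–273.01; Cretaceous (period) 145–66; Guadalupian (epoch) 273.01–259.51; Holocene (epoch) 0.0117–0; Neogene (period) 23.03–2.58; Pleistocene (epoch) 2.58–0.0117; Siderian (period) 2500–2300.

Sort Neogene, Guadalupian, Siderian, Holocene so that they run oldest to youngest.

Siderian, then Guadalupian, then Neogene, then Holocene

Read off each span (Ma): Neogene 23.03–2.58; Guadalupian 273.01–259.51; Siderian 2500–2300; Holocene 0.0117–0.
Larger Ma is older, so oldest→youngest is Siderian, Guadalupian, Neogene, Holocene.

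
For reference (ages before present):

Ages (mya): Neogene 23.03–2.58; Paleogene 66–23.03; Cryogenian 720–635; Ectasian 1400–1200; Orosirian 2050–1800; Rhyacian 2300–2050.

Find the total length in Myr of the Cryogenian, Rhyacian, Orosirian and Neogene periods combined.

Duration is start − end for each: (720 − 635) + (2300 − 2050) + (2050 − 1800) + (23.03 − 2.58).
That is 85 + 250 + 250 + 20.45, which totals 605.45 million years.

605.45 million years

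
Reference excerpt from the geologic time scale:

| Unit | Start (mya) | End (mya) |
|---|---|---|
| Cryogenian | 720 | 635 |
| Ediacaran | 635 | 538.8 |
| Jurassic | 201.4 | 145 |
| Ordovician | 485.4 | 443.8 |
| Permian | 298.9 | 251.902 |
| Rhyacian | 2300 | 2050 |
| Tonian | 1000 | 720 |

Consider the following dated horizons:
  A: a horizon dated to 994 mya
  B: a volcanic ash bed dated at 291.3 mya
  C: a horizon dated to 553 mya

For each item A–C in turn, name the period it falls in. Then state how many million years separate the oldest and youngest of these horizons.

Match each age against the start–end ranges in the excerpt: A = 994 Ma → Tonian (1000–720); B = 291.3 Ma → Permian (298.9–251.902); C = 553 Ma → Ediacaran (635–538.8).
The largest age is 994 Ma and the smallest is 291.3 Ma; their difference is 702.7 Myr.

A — Tonian; B — Permian; C — Ediacaran; span 702.7 million years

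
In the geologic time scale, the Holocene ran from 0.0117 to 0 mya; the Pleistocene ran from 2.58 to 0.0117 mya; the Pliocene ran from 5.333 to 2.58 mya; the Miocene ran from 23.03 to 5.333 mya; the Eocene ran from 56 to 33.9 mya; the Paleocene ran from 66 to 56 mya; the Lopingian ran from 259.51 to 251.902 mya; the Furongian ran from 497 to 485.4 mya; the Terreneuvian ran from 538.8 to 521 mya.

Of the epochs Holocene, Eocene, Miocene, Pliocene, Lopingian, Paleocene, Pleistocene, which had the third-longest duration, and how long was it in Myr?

Paleocene, 10 million years

Durations: Holocene 0.0117; Eocene 22.1; Miocene 17.697; Pliocene 2.753; Lopingian 7.608; Paleocene 10; Pleistocene 2.5683 Myr.
Sorted longest-first: Eocene (22.1), Miocene (17.697), Paleocene (10), Lopingian (7.608), Pliocene (2.753), Pleistocene (2.5683), Holocene (0.0117).
The third longest is Paleocene at 10 Myr.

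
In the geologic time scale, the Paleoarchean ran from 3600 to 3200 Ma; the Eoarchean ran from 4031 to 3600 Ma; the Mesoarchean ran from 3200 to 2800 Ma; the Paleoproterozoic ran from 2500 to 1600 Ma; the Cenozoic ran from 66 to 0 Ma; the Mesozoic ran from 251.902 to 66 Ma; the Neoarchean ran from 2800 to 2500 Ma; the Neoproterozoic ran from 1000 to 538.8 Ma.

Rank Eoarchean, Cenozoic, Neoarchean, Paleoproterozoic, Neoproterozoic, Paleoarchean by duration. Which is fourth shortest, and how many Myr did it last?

Eoarchean, 431 million years

Start − end for each: Eoarchean 4031 − 3600 = 431; Cenozoic 66 − 0 = 66; Neoarchean 2800 − 2500 = 300; Paleoproterozoic 2500 − 1600 = 900; Neoproterozoic 1000 − 538.8 = 461.2; Paleoarchean 3600 − 3200 = 400.
Ranking these from shortest: Cenozoic < Neoarchean < Paleoarchean < Eoarchean < Neoproterozoic < Paleoproterozoic.
Position 4 in that ranking is Eoarchean, which lasted 431 Myr.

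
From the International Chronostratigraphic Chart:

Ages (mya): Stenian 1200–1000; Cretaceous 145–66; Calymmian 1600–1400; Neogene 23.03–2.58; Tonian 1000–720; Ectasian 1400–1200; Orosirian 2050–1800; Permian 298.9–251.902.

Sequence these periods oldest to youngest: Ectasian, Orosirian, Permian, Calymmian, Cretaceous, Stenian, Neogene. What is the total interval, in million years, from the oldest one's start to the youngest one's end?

Orosirian, Calymmian, Ectasian, Stenian, Permian, Cretaceous, Neogene; total span 2047.42 Myr

From the excerpt: Ectasian 1400–1200; Orosirian 2050–1800; Permian 298.9–251.902; Calymmian 1600–1400; Cretaceous 145–66; Stenian 1200–1000; Neogene 23.03–2.58 (Ma).
Larger Ma is earlier, so the oldest is Orosirian and the youngest is Neogene; oldest to youngest: Orosirian, Calymmian, Ectasian, Stenian, Permian, Cretaceous, Neogene.
Oldest start 2050 minus youngest end 2.58 gives 2047.42 Myr overall.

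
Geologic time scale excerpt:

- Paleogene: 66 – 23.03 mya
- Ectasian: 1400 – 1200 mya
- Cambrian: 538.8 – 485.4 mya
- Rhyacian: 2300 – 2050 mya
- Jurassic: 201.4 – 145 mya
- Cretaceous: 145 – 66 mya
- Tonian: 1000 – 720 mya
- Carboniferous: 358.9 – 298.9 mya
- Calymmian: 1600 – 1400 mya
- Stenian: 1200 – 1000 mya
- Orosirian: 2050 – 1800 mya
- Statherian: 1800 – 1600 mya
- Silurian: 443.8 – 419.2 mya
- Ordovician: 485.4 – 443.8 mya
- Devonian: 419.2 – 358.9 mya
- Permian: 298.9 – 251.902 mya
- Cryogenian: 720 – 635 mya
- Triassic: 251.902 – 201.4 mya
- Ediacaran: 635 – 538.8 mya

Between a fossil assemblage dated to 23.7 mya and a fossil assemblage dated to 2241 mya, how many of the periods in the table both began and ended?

17

The older date is 2241 Ma and the younger is 23.7 Ma.
Periods with start < 2241 and end > 23.7 Ma: Orosirian (2050–1800), Statherian (1800–1600), Calymmian (1600–1400), Ectasian (1400–1200), Stenian (1200–1000), Tonian (1000–720), Cryogenian (720–635), Ediacaran (635–538.8), Cambrian (538.8–485.4), Ordovician (485.4–443.8), Silurian (443.8–419.2), Devonian (419.2–358.9), Carboniferous (358.9–298.9), Permian (298.9–251.902), Triassic (251.902–201.4), Jurassic (201.4–145), Cretaceous (145–66).
That is 17 complete periods.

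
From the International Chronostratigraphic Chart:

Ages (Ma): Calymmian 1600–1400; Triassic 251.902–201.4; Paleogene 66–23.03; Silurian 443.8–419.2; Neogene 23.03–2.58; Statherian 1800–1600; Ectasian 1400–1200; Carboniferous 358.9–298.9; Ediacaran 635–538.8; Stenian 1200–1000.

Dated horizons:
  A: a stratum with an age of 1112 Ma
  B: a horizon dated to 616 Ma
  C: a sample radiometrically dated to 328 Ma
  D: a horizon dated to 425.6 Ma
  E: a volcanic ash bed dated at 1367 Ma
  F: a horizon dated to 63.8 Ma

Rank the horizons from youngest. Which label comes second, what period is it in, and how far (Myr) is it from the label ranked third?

Smaller Ma means younger, so youngest first: F 63.8 < C 328 < D 425.6 < B 616 < A 1112 < E 1367.
Counting 2 along gives C (328 Ma); the excerpt puts that inside the Carboniferous, 358.9–298.9 Ma.
Next in line is D (425.6 Ma), and 425.6 − 328 = 97.6 Myr.

C, in the Carboniferous; 97.6 million years to D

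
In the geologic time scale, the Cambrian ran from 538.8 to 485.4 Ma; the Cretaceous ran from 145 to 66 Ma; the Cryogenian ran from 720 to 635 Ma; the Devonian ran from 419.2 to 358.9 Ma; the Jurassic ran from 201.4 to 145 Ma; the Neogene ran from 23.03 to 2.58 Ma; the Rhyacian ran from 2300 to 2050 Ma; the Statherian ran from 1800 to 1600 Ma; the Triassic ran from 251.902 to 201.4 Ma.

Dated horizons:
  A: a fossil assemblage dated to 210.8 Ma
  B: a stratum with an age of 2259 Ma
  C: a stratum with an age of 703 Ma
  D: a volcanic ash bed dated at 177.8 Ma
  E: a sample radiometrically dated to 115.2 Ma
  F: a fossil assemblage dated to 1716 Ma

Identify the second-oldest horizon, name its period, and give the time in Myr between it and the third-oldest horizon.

Larger Ma means older, so oldest first: B 2259 > F 1716 > C 703 > A 210.8 > D 177.8 > E 115.2.
Counting 2 along gives F (1716 Ma); the excerpt puts that inside the Statherian, 1800–1600 Ma.
Next in line is C (703 Ma), and 1716 − 703 = 1013 Myr.

F, in the Statherian; 1013 million years to C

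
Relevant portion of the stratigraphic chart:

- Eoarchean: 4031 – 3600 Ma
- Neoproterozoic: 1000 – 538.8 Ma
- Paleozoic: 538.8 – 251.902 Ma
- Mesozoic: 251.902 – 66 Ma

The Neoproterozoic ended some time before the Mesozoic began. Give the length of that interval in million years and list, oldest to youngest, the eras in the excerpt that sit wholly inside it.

286.898 million years; Paleozoic

End of Neoproterozoic = 538.8 Ma; start of Mesozoic = 251.902 Ma.
Gap = 538.8 − 251.902 = 286.898 Myr.
Eras wholly inside 538.8–251.902 Ma: Paleozoic (538.8–251.902).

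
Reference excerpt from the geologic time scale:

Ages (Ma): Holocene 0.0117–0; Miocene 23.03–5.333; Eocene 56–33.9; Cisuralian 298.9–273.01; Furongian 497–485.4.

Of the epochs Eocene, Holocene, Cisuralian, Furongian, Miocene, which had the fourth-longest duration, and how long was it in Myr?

Start − end for each: Eocene 56 − 33.9 = 22.1; Holocene 0.0117 − 0 = 0.0117; Cisuralian 298.9 − 273.01 = 25.89; Furongian 497 − 485.4 = 11.6; Miocene 23.03 − 5.333 = 17.697.
Ranking these from longest: Cisuralian > Eocene > Miocene > Furongian > Holocene.
Position 4 in that ranking is Furongian, which lasted 11.6 Myr.

Furongian, 11.6 million years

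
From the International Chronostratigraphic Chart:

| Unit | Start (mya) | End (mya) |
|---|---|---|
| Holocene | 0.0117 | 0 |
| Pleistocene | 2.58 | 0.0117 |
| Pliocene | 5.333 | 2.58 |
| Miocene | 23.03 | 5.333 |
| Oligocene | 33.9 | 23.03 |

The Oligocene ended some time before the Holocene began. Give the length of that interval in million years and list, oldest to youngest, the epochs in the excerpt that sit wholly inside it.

The Oligocene closes at 23.03 Ma and the Holocene opens at 0.0117 Ma, so the interval is 23.03 − 0.0117 = 23.0183 Myr.
An epoch fits inside if it starts at or after 23.03 Ma and ends at or before 0.0117 Ma; oldest first that gives Miocene, Pliocene, Pleistocene.

23.0183 million years; Miocene, Pliocene, Pleistocene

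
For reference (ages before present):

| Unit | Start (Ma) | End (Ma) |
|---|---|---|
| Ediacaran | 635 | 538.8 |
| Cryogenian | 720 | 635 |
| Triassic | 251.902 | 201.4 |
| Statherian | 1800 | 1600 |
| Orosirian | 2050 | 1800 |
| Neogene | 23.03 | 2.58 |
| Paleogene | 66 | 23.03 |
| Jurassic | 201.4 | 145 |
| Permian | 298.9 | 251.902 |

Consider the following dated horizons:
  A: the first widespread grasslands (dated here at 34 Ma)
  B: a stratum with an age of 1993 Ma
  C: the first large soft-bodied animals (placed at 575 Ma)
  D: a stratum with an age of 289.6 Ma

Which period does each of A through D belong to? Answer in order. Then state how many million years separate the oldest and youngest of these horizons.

Match each age against the start–end ranges in the excerpt: A = 34 Ma → Paleogene (66–23.03); B = 1993 Ma → Orosirian (2050–1800); C = 575 Ma → Ediacaran (635–538.8); D = 289.6 Ma → Permian (298.9–251.902).
The largest age is 1993 Ma and the smallest is 34 Ma; their difference is 1959 Myr.

A — Paleogene; B — Orosirian; C — Ediacaran; D — Permian; span 1959 million years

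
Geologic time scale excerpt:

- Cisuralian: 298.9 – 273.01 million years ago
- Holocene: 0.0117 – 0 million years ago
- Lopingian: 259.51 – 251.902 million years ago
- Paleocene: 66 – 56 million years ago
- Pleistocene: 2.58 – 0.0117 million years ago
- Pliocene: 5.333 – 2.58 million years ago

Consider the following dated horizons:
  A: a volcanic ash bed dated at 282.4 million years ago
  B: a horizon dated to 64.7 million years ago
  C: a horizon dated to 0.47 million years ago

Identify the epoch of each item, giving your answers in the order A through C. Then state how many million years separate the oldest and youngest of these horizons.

A — Cisuralian; B — Paleocene; C — Pleistocene; span 281.93 million years

A: 282.4 Ma lies in 298.9–273.01 Ma, so Cisuralian.
B: 64.7 Ma lies in 66–56 Ma, so Paleocene.
C: 0.47 Ma lies in 2.58–0.0117 Ma, so Pleistocene.
Oldest = 282.4 Ma, youngest = 0.47 Ma → span 281.93 Myr.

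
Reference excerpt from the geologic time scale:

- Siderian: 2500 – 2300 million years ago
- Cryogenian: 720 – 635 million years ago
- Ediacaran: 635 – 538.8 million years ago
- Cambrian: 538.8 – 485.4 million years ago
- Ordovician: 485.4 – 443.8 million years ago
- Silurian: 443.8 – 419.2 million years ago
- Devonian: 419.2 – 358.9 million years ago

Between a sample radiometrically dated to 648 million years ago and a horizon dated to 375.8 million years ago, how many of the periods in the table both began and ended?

4

648 Ma sits inside the Cryogenian (720–635) and 375.8 Ma inside the Devonian (419.2–358.9); neither of those is wholly between the two dates.
The listed periods lying completely between them are Ediacaran, Cambrian, Ordovician, Silurian — 4 in all.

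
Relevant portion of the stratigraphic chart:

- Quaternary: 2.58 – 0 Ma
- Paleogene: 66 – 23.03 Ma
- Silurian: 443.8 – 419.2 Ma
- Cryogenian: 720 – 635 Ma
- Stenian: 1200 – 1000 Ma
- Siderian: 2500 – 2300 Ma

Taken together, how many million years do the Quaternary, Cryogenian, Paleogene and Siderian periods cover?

Duration is start − end for each: (2.58 − 0) + (720 − 635) + (66 − 23.03) + (2500 − 2300).
That is 2.58 + 85 + 42.97 + 200, which totals 330.55 million years.

330.55 million years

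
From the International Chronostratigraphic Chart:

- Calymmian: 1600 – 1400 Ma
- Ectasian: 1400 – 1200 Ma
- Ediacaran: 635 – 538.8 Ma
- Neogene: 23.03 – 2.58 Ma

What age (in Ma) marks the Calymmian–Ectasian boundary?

The Calymmian ends and the Ectasian begins at 1400 Ma.

1400 Ma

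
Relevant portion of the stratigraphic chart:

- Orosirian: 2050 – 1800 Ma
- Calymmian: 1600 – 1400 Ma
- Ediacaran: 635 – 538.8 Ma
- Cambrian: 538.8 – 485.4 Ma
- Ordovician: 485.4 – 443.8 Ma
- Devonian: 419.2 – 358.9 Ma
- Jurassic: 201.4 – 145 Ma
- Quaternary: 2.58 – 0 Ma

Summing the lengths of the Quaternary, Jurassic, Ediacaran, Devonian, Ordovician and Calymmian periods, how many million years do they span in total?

Duration is start − end for each: (2.58 − 0) + (201.4 − 145) + (635 − 538.8) + (419.2 − 358.9) + (485.4 − 443.8) + (1600 − 1400).
That is 2.58 + 56.4 + 96.2 + 60.3 + 41.6 + 200, which totals 457.08 million years.

457.08 million years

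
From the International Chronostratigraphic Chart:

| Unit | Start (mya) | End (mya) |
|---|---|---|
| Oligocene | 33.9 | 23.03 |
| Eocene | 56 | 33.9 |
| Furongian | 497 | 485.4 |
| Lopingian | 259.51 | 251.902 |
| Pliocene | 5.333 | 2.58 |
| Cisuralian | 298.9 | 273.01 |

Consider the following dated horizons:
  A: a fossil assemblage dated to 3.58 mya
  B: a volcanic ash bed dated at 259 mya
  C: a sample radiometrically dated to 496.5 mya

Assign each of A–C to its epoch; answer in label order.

A — Pliocene; B — Lopingian; C — Furongian

Match each age against the start–end ranges in the excerpt: A = 3.58 Ma → Pliocene (5.333–2.58); B = 259 Ma → Lopingian (259.51–251.902); C = 496.5 Ma → Furongian (497–485.4).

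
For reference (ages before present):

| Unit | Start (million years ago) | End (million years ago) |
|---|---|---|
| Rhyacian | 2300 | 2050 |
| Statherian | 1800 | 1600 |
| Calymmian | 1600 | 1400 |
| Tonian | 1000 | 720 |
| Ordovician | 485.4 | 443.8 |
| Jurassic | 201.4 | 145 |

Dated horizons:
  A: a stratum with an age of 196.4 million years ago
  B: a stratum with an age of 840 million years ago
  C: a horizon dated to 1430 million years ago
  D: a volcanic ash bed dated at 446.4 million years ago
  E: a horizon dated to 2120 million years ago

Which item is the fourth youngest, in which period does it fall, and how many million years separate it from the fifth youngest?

Smaller Ma means younger, so youngest first: A 196.4 < D 446.4 < B 840 < C 1430 < E 2120.
Counting 4 along gives C (1430 Ma); the excerpt puts that inside the Calymmian, 1600–1400 Ma.
Next in line is E (2120 Ma), and 2120 − 1430 = 690 Myr.

C, in the Calymmian; 690 million years to E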